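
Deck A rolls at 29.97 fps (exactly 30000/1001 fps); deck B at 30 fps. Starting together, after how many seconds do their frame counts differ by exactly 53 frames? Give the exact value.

The gap grows by |30 − 30000/1001| = 30/1001 frames per second.
Time for a 53-frame gap: 53 ÷ (30/1001) = 53053/30 s.

53053/30 seconds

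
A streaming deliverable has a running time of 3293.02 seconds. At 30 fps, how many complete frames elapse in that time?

Frames = 3293.02 × 30 = 493953/5 ≈ 98790.6000.
Complete frames: 98790.

98790 frames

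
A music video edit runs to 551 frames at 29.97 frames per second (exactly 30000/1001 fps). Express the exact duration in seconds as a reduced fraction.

551551/30000 seconds

Running time = 551 ÷ (30000/1001) = 551 × 1001/30000 = 551551/30000 s.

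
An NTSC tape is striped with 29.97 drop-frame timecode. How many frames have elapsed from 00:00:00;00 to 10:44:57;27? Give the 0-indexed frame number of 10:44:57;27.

As if non-drop at 30 labels/s: (10 × 3600 + 44 × 60 + 57) × 30 + 27 = 1160937.
Minute boundaries passed: 644; those not divisible by 10: 644 − 64 = 580; dropped labels = 2 × 580 = 1160.
Actual frame index = 1160937 − 1160 = 1159777.

1159777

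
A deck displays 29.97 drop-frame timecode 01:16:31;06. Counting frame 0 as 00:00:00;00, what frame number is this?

As if non-drop at 30 labels/s: (1 × 3600 + 16 × 60 + 31) × 30 + 6 = 137736.
Minute boundaries passed: 76; those not divisible by 10: 76 − 7 = 69; dropped labels = 2 × 69 = 138.
Actual frame index = 137736 − 138 = 137598.

137598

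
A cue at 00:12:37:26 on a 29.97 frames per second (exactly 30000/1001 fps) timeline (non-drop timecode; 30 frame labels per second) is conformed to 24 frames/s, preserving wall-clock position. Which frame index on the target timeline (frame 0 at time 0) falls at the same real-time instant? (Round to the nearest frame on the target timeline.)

Source frame index: (0×3600 + 12×60 + 37) × 30 + 26 = 22736.
Real time: 22736 / (30000/1001) = 1422421/1875 s.
Target frame: (1422421/1875) × (24) = 11379368/625 ≈ 18206.989 → 18207.

frame 18207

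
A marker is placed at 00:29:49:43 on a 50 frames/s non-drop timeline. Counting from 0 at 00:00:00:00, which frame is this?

Total seconds to the label: (0 × 3600 + 29 × 60 + 49) = 1789.
Frame index = 1789 × 50 + 43 = 89493.

89493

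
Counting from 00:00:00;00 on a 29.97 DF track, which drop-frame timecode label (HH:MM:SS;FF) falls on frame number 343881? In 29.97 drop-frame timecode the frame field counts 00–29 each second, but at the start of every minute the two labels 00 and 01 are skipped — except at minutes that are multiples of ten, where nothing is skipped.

Ten DF minutes hold 17982 frames, so frame 343881 lies in block 19 (frames 341658–359639) with 2223 frames into that block.
The block's first minute is 1800 frames and the rest 1798 each; 2223 frames reaches minute 1, so 19 × 18 + 1 × 2 = 344 labels have been skipped so far.
Adding those back, label number 343881 + 344 = 344225 at 30 labels/s is 11474 s + 5 f = 3 h 11 min 14 s frame 5, i.e. 03:11:14;05.

03:11:14;05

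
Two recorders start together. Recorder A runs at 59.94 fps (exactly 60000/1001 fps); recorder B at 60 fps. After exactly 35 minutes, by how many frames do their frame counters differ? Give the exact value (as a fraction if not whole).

35 min = 2100 s.
A emits 60000/1001 × 2100 = 18000000/143 frames; B emits 60 × 2100 = 126000.
Difference = 18000/143 frames (≈ 125.8741); B is ahead of A.

18000/143 frames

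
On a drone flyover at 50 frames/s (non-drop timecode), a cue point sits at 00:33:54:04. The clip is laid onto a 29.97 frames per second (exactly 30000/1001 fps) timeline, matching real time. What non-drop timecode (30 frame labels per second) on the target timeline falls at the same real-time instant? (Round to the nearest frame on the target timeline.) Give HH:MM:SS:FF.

00:33:52:01

Source frame index: (0×3600 + 33×60 + 54) × 50 + 4 = 101704.
Real time: 101704 / (50) = 50852/25 s.
Target frame: (50852/25) × (30000/1001) = 61022400/1001 ≈ 60961.439 → 60961.
At 30 labels/s: frame 60961 → 00:33:52:01.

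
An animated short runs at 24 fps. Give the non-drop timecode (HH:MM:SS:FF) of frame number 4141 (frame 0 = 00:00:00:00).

00:02:52:13

4141 ÷ 24 = 172 full seconds, remainder 13 frames.
172 s = 0 h 2 min 52 s.
Timecode: 00:02:52:13.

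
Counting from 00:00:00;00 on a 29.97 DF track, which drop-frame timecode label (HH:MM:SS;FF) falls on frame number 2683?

00:01:29;15

Each 10-minute DF block holds 10 × 60 × 30 − 9 × 2 = 17982 frames. 2683 ÷ 17982 → 0 full blocks, remainder 2683.
Within the partial block the first minute is 1800 frames and each further minute 1798, so 1 further minute boundary passed. Total skipped labels = 18 × 0 + 2 × 1 = 2.
Non-drop label index = 2683 + 2 = 2685; at 30 labels/s that is 00:01:29:15, i.e. DF 00:01:29;15.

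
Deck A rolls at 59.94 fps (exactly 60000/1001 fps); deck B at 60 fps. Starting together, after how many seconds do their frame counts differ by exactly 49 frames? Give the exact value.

49049/60 seconds

The gap grows by |60 − 60000/1001| = 60/1001 frames per second.
Time for a 49-frame gap: 49 ÷ (60/1001) = 49049/60 s.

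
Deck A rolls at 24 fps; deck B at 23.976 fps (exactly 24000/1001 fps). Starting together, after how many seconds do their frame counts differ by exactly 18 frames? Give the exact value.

The gap grows by |24000/1001 − 24| = 24/1001 frames per second.
Time for a 18-frame gap: 18 ÷ (24/1001) = 750.75 s.

750.75 seconds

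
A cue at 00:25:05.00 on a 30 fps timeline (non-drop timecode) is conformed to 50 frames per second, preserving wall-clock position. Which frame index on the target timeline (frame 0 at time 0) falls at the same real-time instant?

Source frame index: (0×3600 + 25×60 + 5) × 30 + 0 = 45150.
Real time: 45150 / (30) = 1505 s.
Target frame: (1505) × (50) = 75250.

frame 75250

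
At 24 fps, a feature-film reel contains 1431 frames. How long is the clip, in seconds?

Running time = 1431 / (24) = 59.625 s.

59.625 seconds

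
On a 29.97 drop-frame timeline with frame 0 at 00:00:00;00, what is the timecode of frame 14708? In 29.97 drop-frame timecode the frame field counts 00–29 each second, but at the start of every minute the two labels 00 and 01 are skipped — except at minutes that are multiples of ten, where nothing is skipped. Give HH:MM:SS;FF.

Each 10-minute DF block holds 10 × 60 × 30 − 9 × 2 = 17982 frames. 14708 ÷ 17982 → 0 full blocks, remainder 14708.
Within the partial block the first minute is 1800 frames and each further minute 1798, so 8 further minute boundaries passed. Total skipped labels = 18 × 0 + 2 × 8 = 16.
Non-drop label index = 14708 + 16 = 14724; at 30 labels/s that is 00:08:10:24, i.e. DF 00:08:10;24.

00:08:10;24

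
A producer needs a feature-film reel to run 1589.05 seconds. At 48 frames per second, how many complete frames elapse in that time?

Frames = 1589.05 × 48 = 381372/5 ≈ 76274.4000.
Complete frames: 76274.

76274 frames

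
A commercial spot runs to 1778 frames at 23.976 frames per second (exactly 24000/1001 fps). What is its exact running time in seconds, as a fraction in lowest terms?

889889/12000 seconds

Running time = 1778 ÷ (24000/1001) = 1778 × 1001/24000 = 889889/12000 s.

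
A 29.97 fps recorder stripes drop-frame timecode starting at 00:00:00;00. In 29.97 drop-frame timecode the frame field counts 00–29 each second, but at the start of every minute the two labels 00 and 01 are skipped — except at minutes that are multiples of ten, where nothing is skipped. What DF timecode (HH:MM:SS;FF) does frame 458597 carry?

Each 10-minute DF block holds 10 × 60 × 30 − 9 × 2 = 17982 frames. 458597 ÷ 17982 → 25 full blocks, remainder 9047.
Within the partial block the first minute is 1800 frames and each further minute 1798, so 5 further minute boundaries passed. Total skipped labels = 18 × 25 + 2 × 5 = 460.
Non-drop label index = 458597 + 460 = 459057; at 30 labels/s that is 04:15:01:27, i.e. DF 04:15:01;27.

04:15:01;27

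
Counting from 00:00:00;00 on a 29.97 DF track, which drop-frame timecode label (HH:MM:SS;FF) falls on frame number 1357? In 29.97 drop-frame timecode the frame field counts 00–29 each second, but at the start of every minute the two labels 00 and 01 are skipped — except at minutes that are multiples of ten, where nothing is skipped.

Each 10-minute DF block holds 10 × 60 × 30 − 9 × 2 = 17982 frames. 1357 ÷ 17982 → 0 full blocks, remainder 1357.
Within the partial block the first minute is 1800 frames and each further minute 1798, so 0 further minute boundaries passed. Total skipped labels = 18 × 0 + 2 × 0 = 0.
Non-drop label index = 1357 + 0 = 1357; at 30 labels/s that is 00:00:45:07, i.e. DF 00:00:45;07.

00:00:45;07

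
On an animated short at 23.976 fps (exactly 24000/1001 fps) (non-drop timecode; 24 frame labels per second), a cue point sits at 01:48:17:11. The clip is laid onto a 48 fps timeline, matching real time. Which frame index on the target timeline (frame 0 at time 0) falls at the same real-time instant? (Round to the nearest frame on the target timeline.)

frame 312190

Source frame index: (1×3600 + 48×60 + 17) × 24 + 11 = 155939.
Real time: 155939 / (24000/1001) = 156094939/24000 s.
Target frame: (156094939/24000) × (48) = 156094939/500 ≈ 312189.878 → 312190.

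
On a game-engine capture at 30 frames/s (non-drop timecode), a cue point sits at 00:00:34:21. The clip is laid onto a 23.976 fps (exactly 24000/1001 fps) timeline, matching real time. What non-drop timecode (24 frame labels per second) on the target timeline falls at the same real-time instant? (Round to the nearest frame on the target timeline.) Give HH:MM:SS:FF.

Source frame index: (0×3600 + 0×60 + 34) × 30 + 21 = 1041.
Real time: 1041 / (30) = 347/10 s.
Target frame: (347/10) × (24000/1001) = 832800/1001 ≈ 831.968 → 832.
At 24 labels/s: frame 832 → 00:00:34:16.

00:00:34:16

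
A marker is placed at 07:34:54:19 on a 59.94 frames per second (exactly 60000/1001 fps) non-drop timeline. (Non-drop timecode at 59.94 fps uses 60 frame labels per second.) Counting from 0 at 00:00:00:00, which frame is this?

frame 1637659

Total seconds to the label: (7 × 3600 + 34 × 60 + 54) = 27294.
Frame index = 27294 × 60 + 19 = 1637659.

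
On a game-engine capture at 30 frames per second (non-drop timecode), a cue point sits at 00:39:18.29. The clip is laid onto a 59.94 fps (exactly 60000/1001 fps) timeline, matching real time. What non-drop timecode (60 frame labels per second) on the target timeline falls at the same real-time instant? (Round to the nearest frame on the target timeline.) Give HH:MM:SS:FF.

Source frame index: (0×3600 + 39×60 + 18) × 30 + 29 = 70769.
Real time: 70769 / (30) = 70769/30 s.
Target frame: (70769/30) × (60000/1001) = 141538000/1001 ≈ 141396.603 → 141397.
At 60 labels/s: frame 141397 → 00:39:16:37.

00:39:16:37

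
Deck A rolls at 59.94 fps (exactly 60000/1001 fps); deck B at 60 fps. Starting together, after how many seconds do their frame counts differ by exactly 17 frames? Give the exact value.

17017/60 seconds

The gap grows by |60 − 60000/1001| = 60/1001 frames per second.
Time for a 17-frame gap: 17 ÷ (60/1001) = 17017/60 s.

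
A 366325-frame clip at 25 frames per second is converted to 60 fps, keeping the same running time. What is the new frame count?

Target frames = source frames × (target rate / source rate) = 366325 × (60)/(25) = 366325 × 12/5 = 879180.

879180 frames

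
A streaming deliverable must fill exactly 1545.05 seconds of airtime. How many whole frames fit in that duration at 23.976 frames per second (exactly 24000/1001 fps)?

Frames = 1545.05 × 24000/1001 = 2852400/77 ≈ 37044.1558.
Complete frames: 37044.

37044 frames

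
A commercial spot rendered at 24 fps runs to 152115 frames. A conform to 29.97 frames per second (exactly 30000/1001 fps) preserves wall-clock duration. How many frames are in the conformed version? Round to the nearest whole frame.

Frames at target rate = 152115 × (30000/1001) / (24) = 190143750/1001 ≈ 189953.796.
Nearest whole frame: 189954.

189954 frames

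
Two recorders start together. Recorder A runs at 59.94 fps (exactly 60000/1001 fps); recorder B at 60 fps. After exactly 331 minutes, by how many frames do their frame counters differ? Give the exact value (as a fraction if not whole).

331 min = 19860 s.
A emits 60000/1001 × 19860 = 1191600000/1001 frames; B emits 60 × 19860 = 1191600.
Difference = 1191600/1001 frames (≈ 1190.4096); B is ahead of A.

1191600/1001 frames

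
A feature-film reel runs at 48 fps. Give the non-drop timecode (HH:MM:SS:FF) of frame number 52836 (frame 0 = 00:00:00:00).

00:18:20:36

52836 ÷ 48 = 1100 full seconds, remainder 36 frames.
1100 s = 0 h 18 min 20 s.
Timecode: 00:18:20:36.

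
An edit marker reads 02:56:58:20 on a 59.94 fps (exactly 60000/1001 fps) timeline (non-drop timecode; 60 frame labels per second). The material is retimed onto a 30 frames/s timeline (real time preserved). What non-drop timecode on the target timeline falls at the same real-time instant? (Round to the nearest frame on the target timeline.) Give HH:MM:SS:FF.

Source frame index: (2×3600 + 56×60 + 58) × 60 + 20 = 637100.
Real time: 637100 / (60000/1001) = 6377371/600 s.
Target frame: (6377371/600) × (30) = 6377371/20 ≈ 318868.550 → 318869.
At 30 labels/s: frame 318869 → 02:57:08:29.

02:57:08:29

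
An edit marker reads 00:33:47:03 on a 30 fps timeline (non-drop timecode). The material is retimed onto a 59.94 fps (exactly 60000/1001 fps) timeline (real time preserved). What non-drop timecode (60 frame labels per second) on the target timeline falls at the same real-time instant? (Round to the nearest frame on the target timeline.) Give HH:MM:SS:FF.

Source frame index: (0×3600 + 33×60 + 47) × 30 + 3 = 60813.
Real time: 60813 / (30) = 20271/10 s.
Target frame: (20271/10) × (60000/1001) = 121626000/1001 ≈ 121504.496 → 121504.
At 60 labels/s: frame 121504 → 00:33:45:04.

00:33:45:04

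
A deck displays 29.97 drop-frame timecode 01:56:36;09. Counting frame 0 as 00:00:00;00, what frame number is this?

As if non-drop at 30 labels/s: (1 × 3600 + 56 × 60 + 36) × 30 + 9 = 209889.
Minute boundaries passed: 116; those not divisible by 10: 116 − 11 = 105; dropped labels = 2 × 105 = 210.
Actual frame index = 209889 − 210 = 209679.

209679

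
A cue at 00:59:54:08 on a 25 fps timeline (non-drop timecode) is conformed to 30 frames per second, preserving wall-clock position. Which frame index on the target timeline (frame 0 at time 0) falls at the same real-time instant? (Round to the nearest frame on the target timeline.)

frame 107830

Source frame index: (0×3600 + 59×60 + 54) × 25 + 8 = 89858.
Real time: 89858 / (25) = 89858/25 s.
Target frame: (89858/25) × (30) = 539148/5 ≈ 107829.600 → 107830.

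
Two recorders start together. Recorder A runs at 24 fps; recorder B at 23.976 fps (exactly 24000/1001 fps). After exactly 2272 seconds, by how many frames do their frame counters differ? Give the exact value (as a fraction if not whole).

54528/1001 frames

A emits 24 × 2272 = 54528 frames; B emits 24000/1001 × 2272 = 54528000/1001.
Difference = 54528/1001 frames (≈ 54.4735); B is behind A.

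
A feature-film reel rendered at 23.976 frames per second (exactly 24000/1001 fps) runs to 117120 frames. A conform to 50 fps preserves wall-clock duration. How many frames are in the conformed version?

244244 frames

Target frames = source frames × (target rate / source rate) = 117120 × (50)/(24000/1001) = 117120 × 1001/480 = 244244.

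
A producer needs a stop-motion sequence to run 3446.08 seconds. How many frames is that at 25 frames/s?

86152 frames

Frames = 3446.08 × 25 = 86152.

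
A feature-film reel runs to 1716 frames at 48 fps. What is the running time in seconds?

35.75 seconds

Running time = 1716 / (48) = 35.75 s.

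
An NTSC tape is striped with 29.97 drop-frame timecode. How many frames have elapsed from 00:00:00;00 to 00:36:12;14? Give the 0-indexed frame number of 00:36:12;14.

65108

As if non-drop at 30 labels/s: (0 × 3600 + 36 × 60 + 12) × 30 + 14 = 65174.
Minute boundaries passed: 36; those not divisible by 10: 36 − 3 = 33; dropped labels = 2 × 33 = 66.
Actual frame index = 65174 − 66 = 65108.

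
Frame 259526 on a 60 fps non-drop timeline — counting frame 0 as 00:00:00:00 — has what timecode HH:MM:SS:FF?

01:12:05:26

259526 ÷ 60 = 4325 full seconds, remainder 26 frames.
4325 s = 1 h 12 min 5 s.
Timecode: 01:12:05:26.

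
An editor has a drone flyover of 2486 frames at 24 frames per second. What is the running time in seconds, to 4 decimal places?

103.5833 seconds

Running time = 2486 × 1/24 = 1243/12 s ≈ 103.5833 s.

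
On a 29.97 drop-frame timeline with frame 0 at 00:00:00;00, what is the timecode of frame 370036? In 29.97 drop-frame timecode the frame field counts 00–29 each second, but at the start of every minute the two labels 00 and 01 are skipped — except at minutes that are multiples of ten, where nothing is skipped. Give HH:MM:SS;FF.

03:25:46;26

Each 10-minute DF block holds 10 × 60 × 30 − 9 × 2 = 17982 frames. 370036 ÷ 17982 → 20 full blocks, remainder 10396.
Within the partial block the first minute is 1800 frames and each further minute 1798, so 5 further minute boundaries passed. Total skipped labels = 18 × 20 + 2 × 5 = 370.
Non-drop label index = 370036 + 370 = 370406; at 30 labels/s that is 03:25:46:26, i.e. DF 03:25:46;26.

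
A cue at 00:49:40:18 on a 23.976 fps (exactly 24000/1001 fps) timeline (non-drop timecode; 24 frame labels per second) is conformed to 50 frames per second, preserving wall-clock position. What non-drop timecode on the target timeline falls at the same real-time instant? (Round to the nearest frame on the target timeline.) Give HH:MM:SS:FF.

Source frame index: (0×3600 + 49×60 + 40) × 24 + 18 = 71538.
Real time: 71538 / (24000/1001) = 11934923/4000 s.
Target frame: (11934923/4000) × (50) = 11934923/80 ≈ 149186.538 → 149187.
At 50 labels/s: frame 149187 → 00:49:43:37.

00:49:43:37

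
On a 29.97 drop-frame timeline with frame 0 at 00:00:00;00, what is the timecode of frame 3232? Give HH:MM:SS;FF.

Each 10-minute DF block holds 10 × 60 × 30 − 9 × 2 = 17982 frames. 3232 ÷ 17982 → 0 full blocks, remainder 3232.
Within the partial block the first minute is 1800 frames and each further minute 1798, so 1 further minute boundary passed. Total skipped labels = 18 × 0 + 2 × 1 = 2.
Non-drop label index = 3232 + 2 = 3234; at 30 labels/s that is 00:01:47:24, i.e. DF 00:01:47;24.

00:01:47;24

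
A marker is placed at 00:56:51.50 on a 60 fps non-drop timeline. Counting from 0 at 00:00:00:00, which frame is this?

frame 204710

Total seconds to the label: (0 × 3600 + 56 × 60 + 51) = 3411.
Frame index = 3411 × 60 + 50 = 204710.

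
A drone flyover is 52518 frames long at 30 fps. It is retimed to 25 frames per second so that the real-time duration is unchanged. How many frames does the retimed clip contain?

Target frames = source frames × (target rate / source rate) = 52518 × (25)/(30) = 52518 × 5/6 = 43765.

43765 frames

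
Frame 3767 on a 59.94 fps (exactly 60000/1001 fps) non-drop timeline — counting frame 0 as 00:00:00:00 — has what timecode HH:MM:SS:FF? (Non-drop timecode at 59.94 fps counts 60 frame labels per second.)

00:01:02:47

3767 ÷ 60 = 62 full seconds, remainder 47 frames.
62 s = 0 h 1 min 2 s.
Timecode: 00:01:02:47.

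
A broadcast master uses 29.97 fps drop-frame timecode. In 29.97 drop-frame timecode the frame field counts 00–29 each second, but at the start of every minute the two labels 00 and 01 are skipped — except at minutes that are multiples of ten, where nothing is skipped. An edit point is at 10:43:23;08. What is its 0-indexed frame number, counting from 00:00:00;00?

Complete 10-minute blocks: 64, each 17982 frames → 1150848.
Remaining 3 whole minutes in the current block: 1800 + 2 × 1798 = 5396 frames.
Within the current minute: 23 × 30 + 8 − 2 = 696 (labels ;00/;01 skipped at this minute). Total = 1150848 + 5396 + 696 = 1156940.

1156940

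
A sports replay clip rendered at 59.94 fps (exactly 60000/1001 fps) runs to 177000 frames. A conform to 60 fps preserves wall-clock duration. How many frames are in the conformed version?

Target frames = source frames × (target rate / source rate) = 177000 × (60)/(60000/1001) = 177000 × 1001/1000 = 177177.

177177 frames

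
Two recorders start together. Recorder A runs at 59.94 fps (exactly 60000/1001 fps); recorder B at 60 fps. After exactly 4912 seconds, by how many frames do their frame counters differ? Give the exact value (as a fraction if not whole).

294720/1001 frames

A emits 60000/1001 × 4912 = 294720000/1001 frames; B emits 60 × 4912 = 294720.
Difference = 294720/1001 frames (≈ 294.4256); B is ahead of A.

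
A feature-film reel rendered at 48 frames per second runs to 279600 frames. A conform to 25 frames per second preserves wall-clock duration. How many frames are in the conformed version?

Target frames = source frames × (target rate / source rate) = 279600 × (25)/(48) = 279600 × 25/48 = 145625.

145625 frames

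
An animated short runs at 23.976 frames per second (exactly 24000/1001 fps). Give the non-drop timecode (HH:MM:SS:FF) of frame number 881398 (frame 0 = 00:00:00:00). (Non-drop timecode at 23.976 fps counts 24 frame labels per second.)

881398 ÷ 24 = 36724 full seconds, remainder 22 frames.
36724 s = 10 h 12 min 4 s.
Timecode: 10:12:04:22.

10:12:04:22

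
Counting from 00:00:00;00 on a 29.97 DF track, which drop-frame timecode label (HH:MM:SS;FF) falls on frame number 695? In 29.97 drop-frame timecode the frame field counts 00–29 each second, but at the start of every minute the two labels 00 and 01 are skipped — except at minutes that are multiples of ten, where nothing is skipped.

Each 10-minute DF block holds 10 × 60 × 30 − 9 × 2 = 17982 frames. 695 ÷ 17982 → 0 full blocks, remainder 695.
Within the partial block the first minute is 1800 frames and each further minute 1798, so 0 further minute boundaries passed. Total skipped labels = 18 × 0 + 2 × 0 = 0.
Non-drop label index = 695 + 0 = 695; at 30 labels/s that is 00:00:23:05, i.e. DF 00:00:23;05.

00:00:23;05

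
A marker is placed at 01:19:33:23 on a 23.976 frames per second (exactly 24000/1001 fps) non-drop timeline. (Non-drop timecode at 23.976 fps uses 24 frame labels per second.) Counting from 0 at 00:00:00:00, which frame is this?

Total seconds to the label: (1 × 3600 + 19 × 60 + 33) = 4773.
Frame index = 4773 × 24 + 23 = 114575.

114575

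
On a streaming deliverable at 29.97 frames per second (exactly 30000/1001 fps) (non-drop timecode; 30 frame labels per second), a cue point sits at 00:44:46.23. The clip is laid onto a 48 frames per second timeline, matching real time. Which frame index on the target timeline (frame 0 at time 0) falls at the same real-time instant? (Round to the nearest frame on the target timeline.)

Source frame index: (0×3600 + 44×60 + 46) × 30 + 23 = 80603.
Real time: 80603 / (30000/1001) = 80683603/30000 s.
Target frame: (80683603/30000) × (48) = 80683603/625 ≈ 129093.765 → 129094.

frame 129094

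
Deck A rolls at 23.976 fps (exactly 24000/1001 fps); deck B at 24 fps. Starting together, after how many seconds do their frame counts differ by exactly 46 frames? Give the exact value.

23023/12 seconds

The gap grows by |24 − 24000/1001| = 24/1001 frames per second.
Time for a 46-frame gap: 46 ÷ (24/1001) = 23023/12 s.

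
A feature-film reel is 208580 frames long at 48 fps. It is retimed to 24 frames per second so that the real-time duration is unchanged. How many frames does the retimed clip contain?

Target frames = source frames × (target rate / source rate) = 208580 × (24)/(48) = 208580 × 1/2 = 104290.

104290 frames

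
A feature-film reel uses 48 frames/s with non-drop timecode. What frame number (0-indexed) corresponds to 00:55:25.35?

Total seconds to the label: (0 × 3600 + 55 × 60 + 25) = 3325.
Frame index = 3325 × 48 + 35 = 159635.

frame 159635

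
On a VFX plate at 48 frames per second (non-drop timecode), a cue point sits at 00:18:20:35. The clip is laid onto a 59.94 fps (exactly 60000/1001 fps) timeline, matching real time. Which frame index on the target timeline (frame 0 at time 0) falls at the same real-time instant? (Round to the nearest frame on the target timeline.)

Source frame index: (0×3600 + 18×60 + 20) × 48 + 35 = 52835.
Real time: 52835 / (48) = 52835/48 s.
Target frame: (52835/48) × (60000/1001) = 66043750/1001 ≈ 65977.772 → 65978.

frame 65978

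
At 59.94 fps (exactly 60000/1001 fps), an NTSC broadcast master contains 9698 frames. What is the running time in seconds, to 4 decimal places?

161.7950 seconds

Running time = 9698 × 1001/60000 = 4853849/30000 s ≈ 161.7950 s.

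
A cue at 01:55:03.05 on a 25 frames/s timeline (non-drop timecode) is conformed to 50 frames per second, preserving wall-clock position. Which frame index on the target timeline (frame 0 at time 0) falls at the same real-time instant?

Source frame index: (1×3600 + 55×60 + 3) × 25 + 5 = 172580.
Real time: 172580 / (25) = 34516/5 s.
Target frame: (34516/5) × (50) = 345160.

frame 345160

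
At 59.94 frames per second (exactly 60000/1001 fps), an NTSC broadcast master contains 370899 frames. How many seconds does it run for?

Running time = 370899 / (60000/1001) = 6187.83165 s.

6187.83165 seconds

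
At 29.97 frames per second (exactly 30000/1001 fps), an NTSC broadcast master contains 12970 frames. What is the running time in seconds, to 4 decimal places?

Running time = 12970 × 1001/30000 = 1298297/3000 s ≈ 432.7657 s.

432.7657 seconds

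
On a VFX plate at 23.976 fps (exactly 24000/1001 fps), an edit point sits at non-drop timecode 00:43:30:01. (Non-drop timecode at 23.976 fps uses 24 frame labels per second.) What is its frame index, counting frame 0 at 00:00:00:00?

frame 62641

Total seconds to the label: (0 × 3600 + 43 × 60 + 30) = 2610.
Frame index = 2610 × 24 + 1 = 62641.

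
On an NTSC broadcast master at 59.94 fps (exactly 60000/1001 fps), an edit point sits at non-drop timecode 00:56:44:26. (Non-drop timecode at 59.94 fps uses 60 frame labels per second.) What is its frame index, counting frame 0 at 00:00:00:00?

frame 204266

Total seconds to the label: (0 × 3600 + 56 × 60 + 44) = 3404.
Frame index = 3404 × 60 + 26 = 204266.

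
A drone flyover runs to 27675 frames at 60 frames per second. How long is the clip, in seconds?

Running time = 27675 / (60) = 461.25 s.

461.25 seconds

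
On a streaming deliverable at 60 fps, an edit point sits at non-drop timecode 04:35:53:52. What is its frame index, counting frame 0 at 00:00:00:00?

frame 993232

Total seconds to the label: (4 × 3600 + 35 × 60 + 53) = 16553.
Frame index = 16553 × 60 + 52 = 993232.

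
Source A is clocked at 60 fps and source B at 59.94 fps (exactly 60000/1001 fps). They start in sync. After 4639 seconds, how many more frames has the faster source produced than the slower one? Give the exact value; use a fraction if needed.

278340/1001 frames

A emits 60 × 4639 = 278340 frames; B emits 60000/1001 × 4639 = 278340000/1001.
Difference = 278340/1001 frames (≈ 278.0619); B is behind A.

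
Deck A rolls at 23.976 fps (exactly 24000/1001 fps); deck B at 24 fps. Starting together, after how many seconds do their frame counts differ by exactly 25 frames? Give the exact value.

The gap grows by |24 − 24000/1001| = 24/1001 frames per second.
Time for a 25-frame gap: 25 ÷ (24/1001) = 25025/24 s.

25025/24 seconds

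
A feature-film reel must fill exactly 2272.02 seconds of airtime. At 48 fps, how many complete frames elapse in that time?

Frames = 2272.02 × 48 = 2726424/25 ≈ 109056.9600.
Complete frames: 109056.

109056 frames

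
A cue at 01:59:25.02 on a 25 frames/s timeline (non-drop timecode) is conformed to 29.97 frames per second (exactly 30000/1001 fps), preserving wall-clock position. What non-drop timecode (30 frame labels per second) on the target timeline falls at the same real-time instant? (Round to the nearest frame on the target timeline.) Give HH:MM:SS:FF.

01:59:17:28

Source frame index: (1×3600 + 59×60 + 25) × 25 + 2 = 179127.
Real time: 179127 / (25) = 179127/25 s.
Target frame: (179127/25) × (30000/1001) = 16534800/77 ≈ 214737.662 → 214738.
At 30 labels/s: frame 214738 → 01:59:17:28.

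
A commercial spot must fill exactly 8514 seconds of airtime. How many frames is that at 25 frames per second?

212850 frames

Frames = 8514 × 25 = 212850.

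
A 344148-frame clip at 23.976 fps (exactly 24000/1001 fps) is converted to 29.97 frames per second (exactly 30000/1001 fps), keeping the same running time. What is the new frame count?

Target frames = source frames × (target rate / source rate) = 344148 × (30000/1001)/(24000/1001) = 344148 × 5/4 = 430185.

430185 frames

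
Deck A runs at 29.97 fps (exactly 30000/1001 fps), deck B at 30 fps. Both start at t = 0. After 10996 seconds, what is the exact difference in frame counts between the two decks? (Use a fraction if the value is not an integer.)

A emits 30000/1001 × 10996 = 329880000/1001 frames; B emits 30 × 10996 = 329880.
Difference = 329880/1001 frames (≈ 329.5504); B is ahead of A.

329880/1001 frames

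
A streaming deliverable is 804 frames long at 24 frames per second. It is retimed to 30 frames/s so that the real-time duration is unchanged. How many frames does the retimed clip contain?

1005 frames

Target frames = source frames × (target rate / source rate) = 804 × (30)/(24) = 804 × 5/4 = 1005.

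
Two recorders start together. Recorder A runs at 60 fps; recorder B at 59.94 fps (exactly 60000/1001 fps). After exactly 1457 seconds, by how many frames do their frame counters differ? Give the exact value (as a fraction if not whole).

87420/1001 frames

A emits 60 × 1457 = 87420 frames; B emits 60000/1001 × 1457 = 87420000/1001.
Difference = 87420/1001 frames (≈ 87.3327); B is behind A.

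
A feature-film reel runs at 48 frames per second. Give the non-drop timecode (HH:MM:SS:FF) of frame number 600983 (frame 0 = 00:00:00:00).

600983 ÷ 48 = 12520 full seconds, remainder 23 frames.
12520 s = 3 h 28 min 40 s.
Timecode: 03:28:40:23.

03:28:40:23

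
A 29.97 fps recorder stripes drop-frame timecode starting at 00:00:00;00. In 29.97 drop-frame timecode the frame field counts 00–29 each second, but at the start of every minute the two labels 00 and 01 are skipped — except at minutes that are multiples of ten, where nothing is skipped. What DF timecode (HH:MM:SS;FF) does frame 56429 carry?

Each 10-minute DF block holds 10 × 60 × 30 − 9 × 2 = 17982 frames. 56429 ÷ 17982 → 3 full blocks, remainder 2483.
Within the partial block the first minute is 1800 frames and each further minute 1798, so 1 further minute boundary passed. Total skipped labels = 18 × 3 + 2 × 1 = 56.
Non-drop label index = 56429 + 56 = 56485; at 30 labels/s that is 00:31:22:25, i.e. DF 00:31:22;25.

00:31:22;25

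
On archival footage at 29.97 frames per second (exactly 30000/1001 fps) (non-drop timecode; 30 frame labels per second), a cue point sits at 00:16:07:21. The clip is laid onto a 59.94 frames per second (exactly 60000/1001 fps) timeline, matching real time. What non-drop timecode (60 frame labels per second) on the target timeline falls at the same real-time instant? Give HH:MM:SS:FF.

Source frame index: (0×3600 + 16×60 + 7) × 30 + 21 = 29031.
Real time: 29031 / (30000/1001) = 9686677/10000 s.
Target frame: (9686677/10000) × (60000/1001) = 58062.
At 60 labels/s: frame 58062 → 00:16:07:42.

00:16:07:42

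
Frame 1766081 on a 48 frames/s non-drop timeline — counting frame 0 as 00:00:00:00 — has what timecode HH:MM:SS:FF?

10:13:13:17

1766081 ÷ 48 = 36793 full seconds, remainder 17 frames.
36793 s = 10 h 13 min 13 s.
Timecode: 10:13:13:17.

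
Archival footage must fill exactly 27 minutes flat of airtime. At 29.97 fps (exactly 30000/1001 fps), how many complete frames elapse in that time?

48551 frames

27 min = 1620 s.
Frames = 1620 × 30000/1001 = 48600000/1001 ≈ 48551.4486.
Complete frames: 48551.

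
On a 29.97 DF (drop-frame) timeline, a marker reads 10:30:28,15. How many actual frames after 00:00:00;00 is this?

1133721

Complete 10-minute blocks: 63, each 17982 frames → 1132866.
Remaining 0 whole minutes in the current block: 0 frames.
Within the current minute: 28 × 30 + 15 = 855. Total = 1132866 + 0 + 855 = 1133721.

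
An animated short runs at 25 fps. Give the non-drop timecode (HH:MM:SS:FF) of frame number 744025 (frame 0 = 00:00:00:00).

744025 ÷ 25 = 29761 full seconds, remainder 0 frames.
29761 s = 8 h 16 min 1 s.
Timecode: 08:16:01:00.

08:16:01:00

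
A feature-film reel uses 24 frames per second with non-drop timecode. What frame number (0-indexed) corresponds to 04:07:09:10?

frame 355906

Total seconds to the label: (4 × 3600 + 7 × 60 + 9) = 14829.
Frame index = 14829 × 24 + 10 = 355906.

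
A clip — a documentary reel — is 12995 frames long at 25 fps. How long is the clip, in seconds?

519.8 seconds

Running time = 12995 / (25) = 519.8 s.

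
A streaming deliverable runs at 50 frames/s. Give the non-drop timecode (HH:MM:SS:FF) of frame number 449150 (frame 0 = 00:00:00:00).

02:29:43:00

449150 ÷ 50 = 8983 full seconds, remainder 0 frames.
8983 s = 2 h 29 min 43 s.
Timecode: 02:29:43:00.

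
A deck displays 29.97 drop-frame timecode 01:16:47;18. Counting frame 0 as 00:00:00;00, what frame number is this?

Complete 10-minute blocks: 7, each 17982 frames → 125874.
Remaining 6 whole minutes in the current block: 1800 + 5 × 1798 = 10790 frames.
Within the current minute: 47 × 30 + 18 − 2 = 1426 (labels ;00/;01 skipped at this minute). Total = 125874 + 10790 + 1426 = 138090.

138090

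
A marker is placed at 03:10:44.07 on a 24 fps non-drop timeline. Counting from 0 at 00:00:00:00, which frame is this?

Total seconds to the label: (3 × 3600 + 10 × 60 + 44) = 11444.
Frame index = 11444 × 24 + 7 = 274663.

274663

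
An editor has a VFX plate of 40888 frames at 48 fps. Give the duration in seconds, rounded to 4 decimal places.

Running time = 40888 × 1/48 = 5111/6 s ≈ 851.8333 s.

851.8333 seconds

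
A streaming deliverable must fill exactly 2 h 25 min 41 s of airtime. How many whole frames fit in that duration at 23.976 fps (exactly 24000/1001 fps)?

2 h 25 min 41 s = 8741 s.
Frames = 8741 × 24000/1001 = 209784000/1001 ≈ 209574.4256.
Complete frames: 209574.

209574 frames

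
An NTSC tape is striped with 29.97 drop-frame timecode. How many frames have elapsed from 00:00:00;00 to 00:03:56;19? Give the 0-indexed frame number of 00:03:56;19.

7093

Complete 10-minute blocks: 0, each 17982 frames → 0.
Remaining 3 whole minutes in the current block: 1800 + 2 × 1798 = 5396 frames.
Within the current minute: 56 × 30 + 19 − 2 = 1697 (labels ;00/;01 skipped at this minute). Total = 0 + 5396 + 1697 = 7093.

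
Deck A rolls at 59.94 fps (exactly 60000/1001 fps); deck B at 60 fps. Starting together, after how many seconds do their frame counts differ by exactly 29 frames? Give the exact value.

The gap grows by |60 − 60000/1001| = 60/1001 frames per second.
Time for a 29-frame gap: 29 ÷ (60/1001) = 29029/60 s.

29029/60 seconds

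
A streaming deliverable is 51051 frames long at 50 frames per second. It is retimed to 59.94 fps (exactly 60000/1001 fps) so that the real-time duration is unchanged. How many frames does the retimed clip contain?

Target frames = source frames × (target rate / source rate) = 51051 × (60000/1001)/(50) = 51051 × 1200/1001 = 61200.

61200 frames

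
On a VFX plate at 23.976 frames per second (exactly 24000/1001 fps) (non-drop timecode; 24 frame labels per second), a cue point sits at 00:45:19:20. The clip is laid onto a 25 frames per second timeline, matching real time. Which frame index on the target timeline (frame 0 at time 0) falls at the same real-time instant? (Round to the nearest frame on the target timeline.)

Source frame index: (0×3600 + 45×60 + 19) × 24 + 20 = 65276.
Real time: 65276 / (24000/1001) = 16335319/6000 s.
Target frame: (16335319/6000) × (25) = 16335319/240 ≈ 68063.829 → 68064.

frame 68064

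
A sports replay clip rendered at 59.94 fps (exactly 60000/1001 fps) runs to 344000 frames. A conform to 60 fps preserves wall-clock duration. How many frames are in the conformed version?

344344 frames

Target frames = source frames × (target rate / source rate) = 344000 × (60)/(60000/1001) = 344000 × 1001/1000 = 344344.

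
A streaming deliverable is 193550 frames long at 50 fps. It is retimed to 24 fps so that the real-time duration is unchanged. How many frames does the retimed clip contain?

Target frames = source frames × (target rate / source rate) = 193550 × (24)/(50) = 193550 × 12/25 = 92904.

92904 frames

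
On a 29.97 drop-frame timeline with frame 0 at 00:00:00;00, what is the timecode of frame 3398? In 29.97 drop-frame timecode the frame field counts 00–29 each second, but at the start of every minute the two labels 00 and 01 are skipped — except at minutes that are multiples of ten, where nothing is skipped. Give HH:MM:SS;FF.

00:01:53;10

Ten DF minutes hold 17982 frames, so frame 3398 lies in block 0 (frames 0–17981) with 3398 frames into that block.
The block's first minute is 1800 frames and the rest 1798 each; 3398 frames reaches minute 1, so 0 × 18 + 1 × 2 = 2 labels have been skipped so far.
Adding those back, label number 3398 + 2 = 3400 at 30 labels/s is 113 s + 10 f = 0 h 1 min 53 s frame 10, i.e. 00:01:53;10.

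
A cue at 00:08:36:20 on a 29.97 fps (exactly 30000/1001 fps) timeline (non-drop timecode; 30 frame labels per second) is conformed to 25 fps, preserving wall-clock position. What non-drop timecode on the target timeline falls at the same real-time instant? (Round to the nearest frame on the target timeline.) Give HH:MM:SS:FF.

Source frame index: (0×3600 + 8×60 + 36) × 30 + 20 = 15500.
Real time: 15500 / (30000/1001) = 31031/60 s.
Target frame: (31031/60) × (25) = 155155/12 ≈ 12929.583 → 12930.
At 25 labels/s: frame 12930 → 00:08:37:05.

00:08:37:05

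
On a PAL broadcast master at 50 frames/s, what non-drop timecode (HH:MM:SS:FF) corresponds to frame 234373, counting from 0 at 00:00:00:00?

01:18:07:23

234373 ÷ 50 = 4687 full seconds, remainder 23 frames.
4687 s = 1 h 18 min 7 s.
Timecode: 01:18:07:23.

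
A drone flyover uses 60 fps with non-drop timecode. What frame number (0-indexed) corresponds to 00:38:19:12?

137952

Total seconds to the label: (0 × 3600 + 38 × 60 + 19) = 2299.
Frame index = 2299 × 60 + 12 = 137952.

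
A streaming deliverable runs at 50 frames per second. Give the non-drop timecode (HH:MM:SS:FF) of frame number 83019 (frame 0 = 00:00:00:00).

00:27:40:19

83019 ÷ 50 = 1660 full seconds, remainder 19 frames.
1660 s = 0 h 27 min 40 s.
Timecode: 00:27:40:19.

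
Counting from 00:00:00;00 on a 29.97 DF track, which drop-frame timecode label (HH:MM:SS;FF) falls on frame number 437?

Each 10-minute DF block holds 10 × 60 × 30 − 9 × 2 = 17982 frames. 437 ÷ 17982 → 0 full blocks, remainder 437.
Within the partial block the first minute is 1800 frames and each further minute 1798, so 0 further minute boundaries passed. Total skipped labels = 18 × 0 + 2 × 0 = 0.
Non-drop label index = 437 + 0 = 437; at 30 labels/s that is 00:00:14:17, i.e. DF 00:00:14;17.

00:00:14;17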